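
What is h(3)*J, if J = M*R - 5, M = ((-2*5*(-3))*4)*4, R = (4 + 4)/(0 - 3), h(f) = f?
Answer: -3855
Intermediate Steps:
R = -8/3 (R = 8/(-3) = 8*(-1/3) = -8/3 ≈ -2.6667)
M = 480 (M = (-10*(-3)*4)*4 = (30*4)*4 = 120*4 = 480)
J = -1285 (J = 480*(-8/3) - 5 = -1280 - 5 = -1285)
h(3)*J = 3*(-1285) = -3855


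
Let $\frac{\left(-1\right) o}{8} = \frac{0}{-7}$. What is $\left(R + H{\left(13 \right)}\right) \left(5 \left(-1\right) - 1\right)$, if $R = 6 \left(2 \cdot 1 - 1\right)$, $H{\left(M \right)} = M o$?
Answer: $-36$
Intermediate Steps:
$o = 0$ ($o = - 8 \frac{0}{-7} = - 8 \cdot 0 \left(- \frac{1}{7}\right) = \left(-8\right) 0 = 0$)
$H{\left(M \right)} = 0$ ($H{\left(M \right)} = M 0 = 0$)
$R = 6$ ($R = 6 \left(2 - 1\right) = 6 \cdot 1 = 6$)
$\left(R + H{\left(13 \right)}\right) \left(5 \left(-1\right) - 1\right) = \left(6 + 0\right) \left(5 \left(-1\right) - 1\right) = 6 \left(-5 - 1\right) = 6 \left(-6\right) = -36$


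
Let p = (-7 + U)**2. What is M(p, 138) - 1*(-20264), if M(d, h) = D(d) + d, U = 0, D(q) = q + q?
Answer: 20411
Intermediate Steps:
D(q) = 2*q
p = 49 (p = (-7 + 0)**2 = (-7)**2 = 49)
M(d, h) = 3*d (M(d, h) = 2*d + d = 3*d)
M(p, 138) - 1*(-20264) = 3*49 - 1*(-20264) = 147 + 20264 = 20411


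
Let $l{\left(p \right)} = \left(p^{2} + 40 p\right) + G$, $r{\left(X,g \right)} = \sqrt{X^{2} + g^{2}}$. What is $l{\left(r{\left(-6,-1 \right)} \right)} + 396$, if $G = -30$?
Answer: $403 + 40 \sqrt{37} \approx 646.31$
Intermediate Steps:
$l{\left(p \right)} = -30 + p^{2} + 40 p$ ($l{\left(p \right)} = \left(p^{2} + 40 p\right) - 30 = -30 + p^{2} + 40 p$)
$l{\left(r{\left(-6,-1 \right)} \right)} + 396 = \left(-30 + \left(\sqrt{\left(-6\right)^{2} + \left(-1\right)^{2}}\right)^{2} + 40 \sqrt{\left(-6\right)^{2} + \left(-1\right)^{2}}\right) + 396 = \left(-30 + \left(\sqrt{36 + 1}\right)^{2} + 40 \sqrt{36 + 1}\right) + 396 = \left(-30 + \left(\sqrt{37}\right)^{2} + 40 \sqrt{37}\right) + 396 = \left(-30 + 37 + 40 \sqrt{37}\right) + 396 = \left(7 + 40 \sqrt{37}\right) + 396 = 403 + 40 \sqrt{37}$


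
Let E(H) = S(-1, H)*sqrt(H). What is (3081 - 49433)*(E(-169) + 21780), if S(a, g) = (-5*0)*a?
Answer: -1009546560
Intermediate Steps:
S(a, g) = 0 (S(a, g) = 0*a = 0)
E(H) = 0 (E(H) = 0*sqrt(H) = 0)
(3081 - 49433)*(E(-169) + 21780) = (3081 - 49433)*(0 + 21780) = -46352*21780 = -1009546560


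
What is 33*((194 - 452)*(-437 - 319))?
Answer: 6436584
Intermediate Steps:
33*((194 - 452)*(-437 - 319)) = 33*(-258*(-756)) = 33*195048 = 6436584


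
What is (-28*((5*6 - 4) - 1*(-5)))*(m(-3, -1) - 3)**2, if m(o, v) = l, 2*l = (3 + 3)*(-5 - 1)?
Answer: -382788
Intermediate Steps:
l = -18 (l = ((3 + 3)*(-5 - 1))/2 = (6*(-6))/2 = (1/2)*(-36) = -18)
m(o, v) = -18
(-28*((5*6 - 4) - 1*(-5)))*(m(-3, -1) - 3)**2 = (-28*((5*6 - 4) - 1*(-5)))*(-18 - 3)**2 = -28*((30 - 4) + 5)*(-21)**2 = -28*(26 + 5)*441 = -28*31*441 = -868*441 = -382788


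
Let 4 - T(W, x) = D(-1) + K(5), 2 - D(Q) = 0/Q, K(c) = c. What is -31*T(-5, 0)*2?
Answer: 186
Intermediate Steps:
D(Q) = 2 (D(Q) = 2 - 0/Q = 2 - 1*0 = 2 + 0 = 2)
T(W, x) = -3 (T(W, x) = 4 - (2 + 5) = 4 - 1*7 = 4 - 7 = -3)
-31*T(-5, 0)*2 = -31*(-3)*2 = 93*2 = 186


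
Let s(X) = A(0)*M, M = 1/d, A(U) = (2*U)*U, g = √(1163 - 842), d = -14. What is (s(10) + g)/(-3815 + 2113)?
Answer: -√321/1702 ≈ -0.010527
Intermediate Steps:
g = √321 ≈ 17.916
A(U) = 2*U²
M = -1/14 (M = 1/(-14) = -1/14 ≈ -0.071429)
s(X) = 0 (s(X) = (2*0²)*(-1/14) = (2*0)*(-1/14) = 0*(-1/14) = 0)
(s(10) + g)/(-3815 + 2113) = (0 + √321)/(-3815 + 2113) = √321/(-1702) = √321*(-1/1702) = -√321/1702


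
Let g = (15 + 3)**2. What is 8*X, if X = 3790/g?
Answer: 7580/81 ≈ 93.580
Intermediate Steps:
g = 324 (g = 18**2 = 324)
X = 1895/162 (X = 3790/324 = 3790*(1/324) = 1895/162 ≈ 11.698)
8*X = 8*(1895/162) = 7580/81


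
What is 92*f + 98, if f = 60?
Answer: 5618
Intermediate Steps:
92*f + 98 = 92*60 + 98 = 5520 + 98 = 5618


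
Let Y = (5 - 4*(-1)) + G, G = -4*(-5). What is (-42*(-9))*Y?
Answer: 10962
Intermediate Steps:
G = 20
Y = 29 (Y = (5 - 4*(-1)) + 20 = (5 + 4) + 20 = 9 + 20 = 29)
(-42*(-9))*Y = -42*(-9)*29 = 378*29 = 10962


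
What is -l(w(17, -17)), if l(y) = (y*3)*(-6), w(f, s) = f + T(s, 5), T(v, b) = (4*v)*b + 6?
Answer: -5706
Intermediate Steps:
T(v, b) = 6 + 4*b*v (T(v, b) = 4*b*v + 6 = 6 + 4*b*v)
w(f, s) = 6 + f + 20*s (w(f, s) = f + (6 + 4*5*s) = f + (6 + 20*s) = 6 + f + 20*s)
l(y) = -18*y (l(y) = (3*y)*(-6) = -18*y)
-l(w(17, -17)) = -(-18)*(6 + 17 + 20*(-17)) = -(-18)*(6 + 17 - 340) = -(-18)*(-317) = -1*5706 = -5706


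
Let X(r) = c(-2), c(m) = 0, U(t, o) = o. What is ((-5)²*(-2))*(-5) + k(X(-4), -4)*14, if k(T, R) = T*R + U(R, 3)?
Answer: 292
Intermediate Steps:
X(r) = 0
k(T, R) = 3 + R*T (k(T, R) = T*R + 3 = R*T + 3 = 3 + R*T)
((-5)²*(-2))*(-5) + k(X(-4), -4)*14 = ((-5)²*(-2))*(-5) + (3 - 4*0)*14 = (25*(-2))*(-5) + (3 + 0)*14 = -50*(-5) + 3*14 = 250 + 42 = 292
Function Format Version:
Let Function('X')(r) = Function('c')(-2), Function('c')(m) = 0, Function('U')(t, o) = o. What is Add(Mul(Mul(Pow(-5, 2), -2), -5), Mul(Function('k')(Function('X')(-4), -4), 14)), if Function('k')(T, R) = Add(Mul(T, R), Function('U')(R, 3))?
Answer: 292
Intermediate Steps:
Function('X')(r) = 0
Function('k')(T, R) = Add(3, Mul(R, T)) (Function('k')(T, R) = Add(Mul(T, R), 3) = Add(Mul(R, T), 3) = Add(3, Mul(R, T)))
Add(Mul(Mul(Pow(-5, 2), -2), -5), Mul(Function('k')(Function('X')(-4), -4), 14)) = Add(Mul(Mul(Pow(-5, 2), -2), -5), Mul(Add(3, Mul(-4, 0)), 14)) = Add(Mul(Mul(25, -2), -5), Mul(Add(3, 0), 14)) = Add(Mul(-50, -5), Mul(3, 14)) = Add(250, 42) = 292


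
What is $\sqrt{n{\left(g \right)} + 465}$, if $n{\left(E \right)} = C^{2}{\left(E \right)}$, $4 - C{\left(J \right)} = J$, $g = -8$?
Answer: $\sqrt{609} \approx 24.678$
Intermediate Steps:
$C{\left(J \right)} = 4 - J$
$n{\left(E \right)} = \left(4 - E\right)^{2}$
$\sqrt{n{\left(g \right)} + 465} = \sqrt{\left(-4 - 8\right)^{2} + 465} = \sqrt{\left(-12\right)^{2} + 465} = \sqrt{144 + 465} = \sqrt{609}$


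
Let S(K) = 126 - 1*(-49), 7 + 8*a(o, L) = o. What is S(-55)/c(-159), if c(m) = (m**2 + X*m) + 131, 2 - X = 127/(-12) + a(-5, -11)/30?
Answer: 1750/234033 ≈ 0.0074776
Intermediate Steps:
a(o, L) = -7/8 + o/8
X = 379/30 (X = 2 - (127/(-12) + (-7/8 + (1/8)*(-5))/30) = 2 - (127*(-1/12) + (-7/8 - 5/8)*(1/30)) = 2 - (-127/12 - 3/2*1/30) = 2 - (-127/12 - 1/20) = 2 - 1*(-319/30) = 2 + 319/30 = 379/30 ≈ 12.633)
S(K) = 175 (S(K) = 126 + 49 = 175)
c(m) = 131 + m**2 + 379*m/30 (c(m) = (m**2 + 379*m/30) + 131 = 131 + m**2 + 379*m/30)
S(-55)/c(-159) = 175/(131 + (-159)**2 + (379/30)*(-159)) = 175/(131 + 25281 - 20087/10) = 175/(234033/10) = 175*(10/234033) = 1750/234033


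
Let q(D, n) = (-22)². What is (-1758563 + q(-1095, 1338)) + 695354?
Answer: -1062725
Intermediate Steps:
q(D, n) = 484
(-1758563 + q(-1095, 1338)) + 695354 = (-1758563 + 484) + 695354 = -1758079 + 695354 = -1062725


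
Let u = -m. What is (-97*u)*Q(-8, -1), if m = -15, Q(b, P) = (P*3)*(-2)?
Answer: -8730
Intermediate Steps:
Q(b, P) = -6*P (Q(b, P) = (3*P)*(-2) = -6*P)
u = 15 (u = -1*(-15) = 15)
(-97*u)*Q(-8, -1) = (-97*15)*(-6*(-1)) = -1455*6 = -8730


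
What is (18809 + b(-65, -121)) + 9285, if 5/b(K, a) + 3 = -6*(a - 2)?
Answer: 4129819/147 ≈ 28094.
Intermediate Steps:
b(K, a) = 5/(9 - 6*a) (b(K, a) = 5/(-3 - 6*(a - 2)) = 5/(-3 - 6*(-2 + a)) = 5/(-3 + (12 - 6*a)) = 5/(9 - 6*a))
(18809 + b(-65, -121)) + 9285 = (18809 - 5/(-9 + 6*(-121))) + 9285 = (18809 - 5/(-9 - 726)) + 9285 = (18809 - 5/(-735)) + 9285 = (18809 - 5*(-1/735)) + 9285 = (18809 + 1/147) + 9285 = 2764924/147 + 9285 = 4129819/147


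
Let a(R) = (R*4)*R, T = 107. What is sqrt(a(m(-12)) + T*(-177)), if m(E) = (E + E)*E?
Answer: sqrt(312837) ≈ 559.32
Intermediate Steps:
m(E) = 2*E**2 (m(E) = (2*E)*E = 2*E**2)
a(R) = 4*R**2 (a(R) = (4*R)*R = 4*R**2)
sqrt(a(m(-12)) + T*(-177)) = sqrt(4*(2*(-12)**2)**2 + 107*(-177)) = sqrt(4*(2*144)**2 - 18939) = sqrt(4*288**2 - 18939) = sqrt(4*82944 - 18939) = sqrt(331776 - 18939) = sqrt(312837)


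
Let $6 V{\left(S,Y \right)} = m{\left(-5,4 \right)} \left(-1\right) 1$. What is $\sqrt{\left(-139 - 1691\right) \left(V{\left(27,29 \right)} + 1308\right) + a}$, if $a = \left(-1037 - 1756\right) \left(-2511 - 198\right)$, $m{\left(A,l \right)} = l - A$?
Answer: $3 \sqrt{575038} \approx 2274.9$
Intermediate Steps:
$V{\left(S,Y \right)} = - \frac{3}{2}$ ($V{\left(S,Y \right)} = \frac{\left(4 - -5\right) \left(-1\right) 1}{6} = \frac{\left(4 + 5\right) \left(-1\right) 1}{6} = \frac{9 \left(-1\right) 1}{6} = \frac{\left(-9\right) 1}{6} = \frac{1}{6} \left(-9\right) = - \frac{3}{2}$)
$a = 7566237$ ($a = \left(-2793\right) \left(-2709\right) = 7566237$)
$\sqrt{\left(-139 - 1691\right) \left(V{\left(27,29 \right)} + 1308\right) + a} = \sqrt{\left(-139 - 1691\right) \left(- \frac{3}{2} + 1308\right) + 7566237} = \sqrt{\left(-1830\right) \frac{2613}{2} + 7566237} = \sqrt{-2390895 + 7566237} = \sqrt{5175342} = 3 \sqrt{575038}$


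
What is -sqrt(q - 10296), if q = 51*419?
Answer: -sqrt(11073) ≈ -105.23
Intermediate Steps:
q = 21369
-sqrt(q - 10296) = -sqrt(21369 - 10296) = -sqrt(11073)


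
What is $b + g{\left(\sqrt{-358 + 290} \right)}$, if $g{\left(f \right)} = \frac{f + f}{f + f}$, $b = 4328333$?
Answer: $4328334$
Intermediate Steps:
$g{\left(f \right)} = 1$ ($g{\left(f \right)} = \frac{2 f}{2 f} = 2 f \frac{1}{2 f} = 1$)
$b + g{\left(\sqrt{-358 + 290} \right)} = 4328333 + 1 = 4328334$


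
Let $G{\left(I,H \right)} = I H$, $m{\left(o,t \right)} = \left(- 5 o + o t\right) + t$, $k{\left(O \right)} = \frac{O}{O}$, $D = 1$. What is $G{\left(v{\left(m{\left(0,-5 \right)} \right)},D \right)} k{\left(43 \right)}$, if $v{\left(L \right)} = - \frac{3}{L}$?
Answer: $\frac{3}{5} \approx 0.6$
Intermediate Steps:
$k{\left(O \right)} = 1$
$m{\left(o,t \right)} = t - 5 o + o t$
$G{\left(I,H \right)} = H I$
$G{\left(v{\left(m{\left(0,-5 \right)} \right)},D \right)} k{\left(43 \right)} = 1 \left(- \frac{3}{-5 - 0 + 0 \left(-5\right)}\right) 1 = 1 \left(- \frac{3}{-5 + 0 + 0}\right) 1 = 1 \left(- \frac{3}{-5}\right) 1 = 1 \left(\left(-3\right) \left(- \frac{1}{5}\right)\right) 1 = 1 \cdot \frac{3}{5} \cdot 1 = \frac{3}{5} \cdot 1 = \frac{3}{5}$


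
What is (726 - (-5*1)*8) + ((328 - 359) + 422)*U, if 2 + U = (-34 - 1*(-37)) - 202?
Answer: -77825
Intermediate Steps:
U = -201 (U = -2 + ((-34 - 1*(-37)) - 202) = -2 + ((-34 + 37) - 202) = -2 + (3 - 202) = -2 - 199 = -201)
(726 - (-5*1)*8) + ((328 - 359) + 422)*U = (726 - (-5*1)*8) + ((328 - 359) + 422)*(-201) = (726 - (-5)*8) + (-31 + 422)*(-201) = (726 - 1*(-40)) + 391*(-201) = (726 + 40) - 78591 = 766 - 78591 = -77825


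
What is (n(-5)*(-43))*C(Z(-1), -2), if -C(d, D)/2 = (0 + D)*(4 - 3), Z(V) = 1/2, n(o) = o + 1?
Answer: 688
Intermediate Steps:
n(o) = 1 + o
Z(V) = ½
C(d, D) = -2*D (C(d, D) = -2*(0 + D)*(4 - 3) = -2*D)
(n(-5)*(-43))*C(Z(-1), -2) = ((1 - 5)*(-43))*(-2*(-2)) = -4*(-43)*4 = 172*4 = 688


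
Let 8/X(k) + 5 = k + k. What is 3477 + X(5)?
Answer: 17393/5 ≈ 3478.6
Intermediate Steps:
X(k) = 8/(-5 + 2*k) (X(k) = 8/(-5 + (k + k)) = 8/(-5 + 2*k))
3477 + X(5) = 3477 + 8/(-5 + 2*5) = 3477 + 8/(-5 + 10) = 3477 + 8/5 = 17393/5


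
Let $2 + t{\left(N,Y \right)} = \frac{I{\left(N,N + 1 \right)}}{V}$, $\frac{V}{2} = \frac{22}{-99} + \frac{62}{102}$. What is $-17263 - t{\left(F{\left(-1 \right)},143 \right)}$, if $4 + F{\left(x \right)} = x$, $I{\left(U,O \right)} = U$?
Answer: $- \frac{2036033}{118} \approx -17255.0$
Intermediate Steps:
$F{\left(x \right)} = -4 + x$
$V = \frac{118}{153}$ ($V = 2 \left(\frac{22}{-99} + \frac{62}{102}\right) = 2 \left(22 \left(- \frac{1}{99}\right) + 62 \cdot \frac{1}{102}\right) = 2 \left(- \frac{2}{9} + \frac{31}{51}\right) = 2 \cdot \frac{59}{153} = \frac{118}{153} \approx 0.77124$)
$t{\left(N,Y \right)} = -2 + \frac{153 N}{118}$ ($t{\left(N,Y \right)} = -2 + \frac{N}{\frac{118}{153}} = -2 + N \frac{153}{118} = -2 + \frac{153 N}{118}$)
$-17263 - t{\left(F{\left(-1 \right)},143 \right)} = -17263 - \left(-2 + \frac{153 \left(-4 - 1\right)}{118}\right) = -17263 - \left(-2 + \frac{153}{118} \left(-5\right)\right) = -17263 - \left(-2 - \frac{765}{118}\right) = -17263 - - \frac{1001}{118} = -17263 + \frac{1001}{118} = - \frac{2036033}{118}$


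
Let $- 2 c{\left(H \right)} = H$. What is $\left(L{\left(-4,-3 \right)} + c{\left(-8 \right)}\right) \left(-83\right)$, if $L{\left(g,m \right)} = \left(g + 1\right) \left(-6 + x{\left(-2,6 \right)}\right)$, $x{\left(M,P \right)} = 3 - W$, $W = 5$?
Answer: $-2324$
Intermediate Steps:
$c{\left(H \right)} = - \frac{H}{2}$
$x{\left(M,P \right)} = -2$ ($x{\left(M,P \right)} = 3 - 5 = -2$)
$L{\left(g,m \right)} = -8 - 8 g$ ($L{\left(g,m \right)} = \left(g + 1\right) \left(-6 - 2\right) = \left(1 + g\right) \left(-8\right) = -8 - 8 g$)
$\left(L{\left(-4,-3 \right)} + c{\left(-8 \right)}\right) \left(-83\right) = \left(\left(-8 - -32\right) - -4\right) \left(-83\right) = \left(\left(-8 + 32\right) + 4\right) \left(-83\right) = \left(24 + 4\right) \left(-83\right) = 28 \left(-83\right) = -2324$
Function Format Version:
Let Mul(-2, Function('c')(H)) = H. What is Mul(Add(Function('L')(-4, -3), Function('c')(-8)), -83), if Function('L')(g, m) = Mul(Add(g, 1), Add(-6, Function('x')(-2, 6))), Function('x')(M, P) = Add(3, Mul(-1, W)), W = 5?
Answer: -2324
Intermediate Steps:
Function('c')(H) = Mul(Rational(-1, 2), H)
Function('x')(M, P) = -2 (Function('x')(M, P) = Add(3, Mul(-1, 5)) = Add(3, -5) = -2)
Function('L')(g, m) = Add(-8, Mul(-8, g)) (Function('L')(g, m) = Mul(Add(g, 1), Add(-6, -2)) = Mul(Add(1, g), -8) = Add(-8, Mul(-8, g)))
Mul(Add(Function('L')(-4, -3), Function('c')(-8)), -83) = Mul(Add(Add(-8, Mul(-8, -4)), Mul(Rational(-1, 2), -8)), -83) = Mul(Add(Add(-8, 32), 4), -83) = Mul(Add(24, 4), -83) = Mul(28, -83) = -2324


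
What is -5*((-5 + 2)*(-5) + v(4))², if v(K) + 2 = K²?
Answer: -4205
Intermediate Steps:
v(K) = -2 + K²
-5*((-5 + 2)*(-5) + v(4))² = -5*((-5 + 2)*(-5) + (-2 + 4²))² = -5*(-3*(-5) + (-2 + 16))² = -5*(15 + 14)² = -5*29² = -5*841 = -4205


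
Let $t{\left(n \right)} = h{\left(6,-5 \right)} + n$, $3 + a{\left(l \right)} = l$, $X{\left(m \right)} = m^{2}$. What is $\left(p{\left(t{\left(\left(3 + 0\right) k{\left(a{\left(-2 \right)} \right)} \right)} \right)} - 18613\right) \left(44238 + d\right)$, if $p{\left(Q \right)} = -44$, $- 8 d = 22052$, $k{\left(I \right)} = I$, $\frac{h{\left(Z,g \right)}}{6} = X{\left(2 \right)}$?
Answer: $- \frac{1547840691}{2} \approx -7.7392 \cdot 10^{8}$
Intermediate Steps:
$a{\left(l \right)} = -3 + l$
$h{\left(Z,g \right)} = 24$ ($h{\left(Z,g \right)} = 6 \cdot 2^{2} = 6 \cdot 4 = 24$)
$d = - \frac{5513}{2}$ ($d = \left(- \frac{1}{8}\right) 22052 = - \frac{5513}{2} \approx -2756.5$)
$t{\left(n \right)} = 24 + n$
$\left(p{\left(t{\left(\left(3 + 0\right) k{\left(a{\left(-2 \right)} \right)} \right)} \right)} - 18613\right) \left(44238 + d\right) = \left(-44 - 18613\right) \left(44238 - \frac{5513}{2}\right) = \left(-18657\right) \frac{82963}{2} = - \frac{1547840691}{2}$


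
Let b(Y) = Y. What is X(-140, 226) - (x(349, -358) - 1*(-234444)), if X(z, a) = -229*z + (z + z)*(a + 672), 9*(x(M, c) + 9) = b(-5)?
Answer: -4084330/9 ≈ -4.5381e+5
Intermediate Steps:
x(M, c) = -86/9 (x(M, c) = -9 + (⅑)*(-5) = -9 - 5/9 = -86/9)
X(z, a) = -229*z + 2*z*(672 + a) (X(z, a) = -229*z + (2*z)*(672 + a) = -229*z + 2*z*(672 + a))
X(-140, 226) - (x(349, -358) - 1*(-234444)) = -140*(1115 + 2*226) - (-86/9 - 1*(-234444)) = -140*(1115 + 452) - (-86/9 + 234444) = -140*1567 - 1*2109910/9 = -219380 - 2109910/9 = -4084330/9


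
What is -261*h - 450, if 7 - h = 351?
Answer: 89334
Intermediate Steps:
h = -344 (h = 7 - 1*351 = 7 - 351 = -344)
-261*h - 450 = -261*(-344) - 450 = 89784 - 450 = 89334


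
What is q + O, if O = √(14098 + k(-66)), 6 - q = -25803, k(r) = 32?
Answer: 25809 + 3*√1570 ≈ 25928.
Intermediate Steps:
q = 25809 (q = 6 - 1*(-25803) = 6 + 25803 = 25809)
O = 3*√1570 (O = √(14098 + 32) = √14130 = 3*√1570 ≈ 118.87)
q + O = 25809 + 3*√1570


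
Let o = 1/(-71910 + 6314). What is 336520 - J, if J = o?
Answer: 22074365921/65596 ≈ 3.3652e+5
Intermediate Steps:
o = -1/65596 (o = 1/(-65596) = -1/65596 ≈ -1.5245e-5)
J = -1/65596 ≈ -1.5245e-5
336520 - J = 336520 - 1*(-1/65596) = 336520 + 1/65596 = 22074365921/65596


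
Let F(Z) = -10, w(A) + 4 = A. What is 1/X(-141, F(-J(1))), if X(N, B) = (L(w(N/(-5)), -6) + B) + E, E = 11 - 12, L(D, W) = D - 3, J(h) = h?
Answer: 5/51 ≈ 0.098039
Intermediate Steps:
w(A) = -4 + A
L(D, W) = -3 + D
E = -1
X(N, B) = -8 + B - N/5 (X(N, B) = ((-3 + (-4 + N/(-5))) + B) - 1 = ((-3 + (-4 + N*(-1/5))) + B) - 1 = ((-3 + (-4 - N/5)) + B) - 1 = ((-7 - N/5) + B) - 1 = (-7 + B - N/5) - 1 = -8 + B - N/5)
1/X(-141, F(-J(1))) = 1/(-8 - 10 - 1/5*(-141)) = 1/(-8 - 10 + 141/5) = 1/(51/5) = 5/51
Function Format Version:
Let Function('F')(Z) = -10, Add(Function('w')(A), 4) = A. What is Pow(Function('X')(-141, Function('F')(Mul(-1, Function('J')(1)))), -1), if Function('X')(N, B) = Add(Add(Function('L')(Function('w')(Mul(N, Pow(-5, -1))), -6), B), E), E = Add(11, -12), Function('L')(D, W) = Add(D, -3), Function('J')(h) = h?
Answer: Rational(5, 51) ≈ 0.098039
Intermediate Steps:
Function('w')(A) = Add(-4, A)
Function('L')(D, W) = Add(-3, D)
E = -1
Function('X')(N, B) = Add(-8, B, Mul(Rational(-1, 5), N)) (Function('X')(N, B) = Add(Add(Add(-3, Add(-4, Mul(N, Pow(-5, -1)))), B), -1) = Add(Add(Add(-3, Add(-4, Mul(N, Rational(-1, 5)))), B), -1) = Add(Add(Add(-3, Add(-4, Mul(Rational(-1, 5), N))), B), -1) = Add(Add(Add(-7, Mul(Rational(-1, 5), N)), B), -1) = Add(Add(-7, B, Mul(Rational(-1, 5), N)), -1) = Add(-8, B, Mul(Rational(-1, 5), N)))
Pow(Function('X')(-141, Function('F')(Mul(-1, Function('J')(1)))), -1) = Pow(Add(-8, -10, Mul(Rational(-1, 5), -141)), -1) = Pow(Add(-8, -10, Rational(141, 5)), -1) = Pow(Rational(51, 5), -1) = Rational(5, 51)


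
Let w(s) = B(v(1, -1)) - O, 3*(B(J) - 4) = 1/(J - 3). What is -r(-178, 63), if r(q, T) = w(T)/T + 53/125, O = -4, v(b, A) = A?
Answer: -51943/94500 ≈ -0.54966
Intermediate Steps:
B(J) = 4 + 1/(3*(-3 + J)) (B(J) = 4 + 1/(3*(J - 3)) = 4 + 1/(3*(-3 + J)))
w(s) = 95/12 (w(s) = (-35 + 12*(-1))/(3*(-3 - 1)) - 1*(-4) = (⅓)*(-35 - 12)/(-4) + 4 = (⅓)*(-¼)*(-47) + 4 = 47/12 + 4 = 95/12)
r(q, T) = 53/125 + 95/(12*T) (r(q, T) = 95/(12*T) + 53/125 = 53/125 + 95/(12*T))
-r(-178, 63) = -(11875 + 636*63)/(1500*63) = -(11875 + 40068)/(1500*63) = -51943/(1500*63) = -1*51943/94500 = -51943/94500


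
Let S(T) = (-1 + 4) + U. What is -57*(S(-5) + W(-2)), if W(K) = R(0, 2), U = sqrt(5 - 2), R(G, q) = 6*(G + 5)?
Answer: -1881 - 57*sqrt(3) ≈ -1979.7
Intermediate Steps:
R(G, q) = 30 + 6*G (R(G, q) = 6*(5 + G) = 30 + 6*G)
U = sqrt(3) ≈ 1.7320
W(K) = 30 (W(K) = 30 + 6*0 = 30 + 0 = 30)
S(T) = 3 + sqrt(3) (S(T) = (-1 + 4) + sqrt(3) = 3 + sqrt(3))
-57*(S(-5) + W(-2)) = -57*((3 + sqrt(3)) + 30) = -57*(33 + sqrt(3)) = -1881 - 57*sqrt(3)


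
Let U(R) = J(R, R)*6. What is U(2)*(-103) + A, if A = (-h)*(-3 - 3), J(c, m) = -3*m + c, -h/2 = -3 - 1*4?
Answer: 2556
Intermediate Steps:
h = 14 (h = -2*(-3 - 1*4) = -2*(-3 - 4) = -2*(-7) = 14)
J(c, m) = c - 3*m
U(R) = -12*R (U(R) = (R - 3*R)*6 = -2*R*6 = -12*R)
A = 84 (A = (-1*14)*(-3 - 3) = -14*(-6) = 84)
U(2)*(-103) + A = -12*2*(-103) + 84 = -24*(-103) + 84 = 2472 + 84 = 2556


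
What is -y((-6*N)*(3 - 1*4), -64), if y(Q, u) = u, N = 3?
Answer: 64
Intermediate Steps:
-y((-6*N)*(3 - 1*4), -64) = -1*(-64) = 64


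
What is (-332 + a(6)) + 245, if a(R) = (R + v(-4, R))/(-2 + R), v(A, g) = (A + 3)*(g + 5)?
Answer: -353/4 ≈ -88.250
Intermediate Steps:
v(A, g) = (3 + A)*(5 + g)
a(R) = -5/(-2 + R) (a(R) = (R + (15 + 3*R + 5*(-4) - 4*R))/(-2 + R) = (R + (15 + 3*R - 20 - 4*R))/(-2 + R) = (R + (-5 - R))/(-2 + R) = -5/(-2 + R))
(-332 + a(6)) + 245 = (-332 - 5/(-2 + 6)) + 245 = (-332 - 5/4) + 245 = -1333/4 + 245 = -353/4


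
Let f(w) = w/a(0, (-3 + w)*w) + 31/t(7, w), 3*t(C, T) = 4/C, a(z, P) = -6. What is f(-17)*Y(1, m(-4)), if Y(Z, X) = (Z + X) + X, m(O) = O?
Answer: -13909/12 ≈ -1159.1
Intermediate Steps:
t(C, T) = 4/(3*C) (t(C, T) = (4/C)/3 = 4/(3*C))
Y(Z, X) = Z + 2*X (Y(Z, X) = (X + Z) + X = Z + 2*X)
f(w) = 651/4 - w/6 (f(w) = w/(-6) + 31/(((4/3)/7)) = w*(-⅙) + 31/(((4/3)*(⅐))) = -w/6 + 31/(4/21) = -w/6 + 31*(21/4) = -w/6 + 651/4 = 651/4 - w/6)
f(-17)*Y(1, m(-4)) = (651/4 - ⅙*(-17))*(1 + 2*(-4)) = (651/4 + 17/6)*(1 - 8) = (1987/12)*(-7) = -13909/12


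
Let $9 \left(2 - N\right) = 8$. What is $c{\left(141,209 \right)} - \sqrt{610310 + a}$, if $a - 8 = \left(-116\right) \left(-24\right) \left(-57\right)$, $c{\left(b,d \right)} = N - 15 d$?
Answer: $- \frac{28205}{9} - \sqrt{451630} \approx -3805.9$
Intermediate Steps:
$N = \frac{10}{9}$ ($N = 2 - \frac{8}{9} = \frac{10}{9} \approx 1.1111$)
$c{\left(b,d \right)} = \frac{10}{9} - 15 d$
$a = -158680$ ($a = 8 + \left(-116\right) \left(-24\right) \left(-57\right) = 8 + 2784 \left(-57\right) = 8 - 158688 = -158680$)
$c{\left(141,209 \right)} - \sqrt{610310 + a} = \left(\frac{10}{9} - 3135\right) - \sqrt{610310 - 158680} = \left(\frac{10}{9} - 3135\right) - \sqrt{451630} = - \frac{28205}{9} - \sqrt{451630}$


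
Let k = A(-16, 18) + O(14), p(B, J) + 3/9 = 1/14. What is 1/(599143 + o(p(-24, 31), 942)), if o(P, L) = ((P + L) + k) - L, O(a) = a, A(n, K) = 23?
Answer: 42/25165549 ≈ 1.6689e-6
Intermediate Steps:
p(B, J) = -11/42 (p(B, J) = -⅓ + 1/14 = -11/42)
k = 37 (k = 23 + 14 = 37)
o(P, L) = 37 + P (o(P, L) = ((P + L) + 37) - L = ((L + P) + 37) - L = (37 + L + P) - L = 37 + P)
1/(599143 + o(p(-24, 31), 942)) = 1/(599143 + (37 - 11/42)) = 1/(599143 + 1543/42) = 1/(25165549/42) = 42/25165549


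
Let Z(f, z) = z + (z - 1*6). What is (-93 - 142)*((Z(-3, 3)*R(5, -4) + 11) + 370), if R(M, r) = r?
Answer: -89535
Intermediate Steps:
Z(f, z) = -6 + 2*z (Z(f, z) = z + (z - 6) = z + (-6 + z) = -6 + 2*z)
(-93 - 142)*((Z(-3, 3)*R(5, -4) + 11) + 370) = (-93 - 142)*(((-6 + 2*3)*(-4) + 11) + 370) = -235*(((-6 + 6)*(-4) + 11) + 370) = -235*((0*(-4) + 11) + 370) = -235*((0 + 11) + 370) = -235*(11 + 370) = -235*381 = -89535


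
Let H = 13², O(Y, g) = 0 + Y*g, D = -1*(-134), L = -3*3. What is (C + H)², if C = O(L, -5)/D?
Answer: 514881481/17956 ≈ 28675.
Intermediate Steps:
L = -9
D = 134
O(Y, g) = Y*g
H = 169
C = 45/134 (C = -9*(-5)/134 = 45*(1/134) = 45/134 ≈ 0.33582)
(C + H)² = (45/134 + 169)² = (22691/134)² = 514881481/17956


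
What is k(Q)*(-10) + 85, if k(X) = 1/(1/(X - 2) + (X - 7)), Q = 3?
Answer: 265/3 ≈ 88.333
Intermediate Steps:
k(X) = 1/(-7 + X + 1/(-2 + X)) (k(X) = 1/(1/(-2 + X) + (-7 + X)) = 1/(-7 + X + 1/(-2 + X)))
k(Q)*(-10) + 85 = ((-2 + 3)/(15 + 3² - 9*3))*(-10) + 85 = (1/(15 + 9 - 27))*(-10) + 85 = (1/(-3))*(-10) + 85 = -⅓*1*(-10) + 85 = -⅓*(-10) + 85 = 10/3 + 85 = 265/3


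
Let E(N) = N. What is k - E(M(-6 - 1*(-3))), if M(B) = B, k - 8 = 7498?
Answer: 7509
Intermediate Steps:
k = 7506 (k = 8 + 7498 = 7506)
k - E(M(-6 - 1*(-3))) = 7506 - (-6 - 1*(-3)) = 7506 - (-6 + 3) = 7506 - 1*(-3) = 7506 + 3 = 7509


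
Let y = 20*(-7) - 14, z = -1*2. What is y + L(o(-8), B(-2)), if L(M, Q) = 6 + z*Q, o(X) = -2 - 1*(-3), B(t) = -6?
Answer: -136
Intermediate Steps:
o(X) = 1 (o(X) = -2 + 3 = 1)
z = -2
L(M, Q) = 6 - 2*Q
y = -154 (y = -140 - 14 = -154)
y + L(o(-8), B(-2)) = -154 + (6 - 2*(-6)) = -154 + (6 + 12) = -154 + 18 = -136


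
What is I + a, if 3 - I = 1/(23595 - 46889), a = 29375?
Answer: 684331133/23294 ≈ 29378.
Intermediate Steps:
I = 69883/23294 (I = 3 - 1/(23595 - 46889) = 3 - 1/(-23294) = 3 - 1*(-1/23294) = 3 + 1/23294 = 69883/23294 ≈ 3.0000)
I + a = 69883/23294 + 29375 = 684331133/23294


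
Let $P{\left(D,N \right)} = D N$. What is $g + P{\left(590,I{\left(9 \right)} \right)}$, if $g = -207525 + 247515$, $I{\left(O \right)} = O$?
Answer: $45300$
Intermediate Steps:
$g = 39990$
$g + P{\left(590,I{\left(9 \right)} \right)} = 39990 + 590 \cdot 9 = 39990 + 5310 = 45300$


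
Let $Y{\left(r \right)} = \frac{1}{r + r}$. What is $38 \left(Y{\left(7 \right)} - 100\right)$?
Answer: $- \frac{26581}{7} \approx -3797.3$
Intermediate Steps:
$Y{\left(r \right)} = \frac{1}{2 r}$
$38 \left(Y{\left(7 \right)} - 100\right) = 38 \left(\frac{1}{2 \cdot 7} - 100\right) = 38 \left(\frac{1}{2} \cdot \frac{1}{7} - 100\right) = 38 \left(\frac{1}{14} - 100\right) = 38 \left(- \frac{1399}{14}\right) = - \frac{26581}{7}$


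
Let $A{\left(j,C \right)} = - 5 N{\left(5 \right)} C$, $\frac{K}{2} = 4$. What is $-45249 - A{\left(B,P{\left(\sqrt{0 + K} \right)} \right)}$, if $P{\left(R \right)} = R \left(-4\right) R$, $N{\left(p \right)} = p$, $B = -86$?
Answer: $-46049$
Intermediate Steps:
$K = 8$ ($K = 2 \cdot 4 = 8$)
$P{\left(R \right)} = - 4 R^{2}$ ($P{\left(R \right)} = - 4 R R = - 4 R^{2}$)
$A{\left(j,C \right)} = - 25 C$ ($A{\left(j,C \right)} = \left(-5\right) 5 C = - 25 C$)
$-45249 - A{\left(B,P{\left(\sqrt{0 + K} \right)} \right)} = -45249 - - 25 \left(- 4 \left(\sqrt{0 + 8}\right)^{2}\right) = -45249 - - 25 \left(- 4 \left(\sqrt{8}\right)^{2}\right) = -45249 - - 25 \left(- 4 \left(2 \sqrt{2}\right)^{2}\right) = -45249 - - 25 \left(\left(-4\right) 8\right) = -45249 - \left(-25\right) \left(-32\right) = -45249 - 800 = -46049$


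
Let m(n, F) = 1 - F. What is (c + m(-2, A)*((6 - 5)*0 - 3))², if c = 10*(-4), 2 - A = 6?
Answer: 3025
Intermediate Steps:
A = -4 (A = 2 - 1*6 = 2 - 6 = -4)
c = -40
(c + m(-2, A)*((6 - 5)*0 - 3))² = (-40 + (1 - 1*(-4))*((6 - 5)*0 - 3))² = (-40 + (1 + 4)*(1*0 - 3))² = (-40 + 5*(0 - 3))² = (-40 + 5*(-3))² = (-40 - 15)² = (-55)² = 3025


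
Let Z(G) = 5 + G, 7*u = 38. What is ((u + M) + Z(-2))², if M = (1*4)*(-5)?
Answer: 6561/49 ≈ 133.90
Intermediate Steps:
u = 38/7 (u = (⅐)*38 = 38/7 ≈ 5.4286)
M = -20 (M = 4*(-5) = -20)
((u + M) + Z(-2))² = ((38/7 - 20) + (5 - 2))² = (-102/7 + 3)² = (-81/7)² = 6561/49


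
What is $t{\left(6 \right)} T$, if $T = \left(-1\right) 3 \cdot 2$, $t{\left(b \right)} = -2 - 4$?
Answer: $36$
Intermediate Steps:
$t{\left(b \right)} = -6$
$T = -6$ ($T = \left(-3\right) 2 = -6$)
$t{\left(6 \right)} T = \left(-6\right) \left(-6\right) = 36$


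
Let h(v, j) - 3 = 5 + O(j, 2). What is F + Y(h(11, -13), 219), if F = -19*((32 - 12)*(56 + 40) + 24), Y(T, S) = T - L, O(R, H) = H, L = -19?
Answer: -36907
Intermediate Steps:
h(v, j) = 10 (h(v, j) = 3 + (5 + 2) = 3 + 7 = 10)
Y(T, S) = 19 + T (Y(T, S) = T - 1*(-19) = T + 19 = 19 + T)
F = -36936 (F = -19*(20*96 + 24) = -19*(1920 + 24) = -19*1944 = -36936)
F + Y(h(11, -13), 219) = -36936 + (19 + 10) = -36936 + 29 = -36907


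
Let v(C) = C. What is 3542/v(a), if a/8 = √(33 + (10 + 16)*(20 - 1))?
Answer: 1771*√527/2108 ≈ 19.286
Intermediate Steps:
a = 8*√527 (a = 8*√(33 + (10 + 16)*(20 - 1)) = 8*√(33 + 26*19) = 8*√(33 + 494) = 8*√527 ≈ 183.65)
3542/v(a) = 3542/((8*√527)) = 3542*(√527/4216) = 1771*√527/2108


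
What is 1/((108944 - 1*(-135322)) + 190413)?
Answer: 1/434679 ≈ 2.3005e-6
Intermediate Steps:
1/((108944 - 1*(-135322)) + 190413) = 1/((108944 + 135322) + 190413) = 1/(244266 + 190413) = 1/434679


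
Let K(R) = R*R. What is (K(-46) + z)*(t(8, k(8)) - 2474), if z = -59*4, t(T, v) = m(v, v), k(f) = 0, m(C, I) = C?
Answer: -4651120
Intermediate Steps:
t(T, v) = v
z = -236
K(R) = R**2
(K(-46) + z)*(t(8, k(8)) - 2474) = ((-46)**2 - 236)*(0 - 2474) = (2116 - 236)*(-2474) = 1880*(-2474) = -4651120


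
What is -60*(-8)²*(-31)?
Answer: 119040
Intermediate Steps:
-60*(-8)²*(-31) = -60*64*(-31) = -3840*(-31) = 119040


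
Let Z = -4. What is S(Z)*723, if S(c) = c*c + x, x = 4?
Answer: 14460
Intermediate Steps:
S(c) = 4 + c**2 (S(c) = c*c + 4 = c**2 + 4 = 4 + c**2)
S(Z)*723 = (4 + (-4)**2)*723 = (4 + 16)*723 = 20*723 = 14460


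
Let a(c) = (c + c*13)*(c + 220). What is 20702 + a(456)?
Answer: 4336286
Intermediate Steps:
a(c) = 14*c*(220 + c) (a(c) = (c + 13*c)*(220 + c) = (14*c)*(220 + c) = 14*c*(220 + c))
20702 + a(456) = 20702 + 14*456*(220 + 456) = 20702 + 14*456*676 = 20702 + 4315584 = 4336286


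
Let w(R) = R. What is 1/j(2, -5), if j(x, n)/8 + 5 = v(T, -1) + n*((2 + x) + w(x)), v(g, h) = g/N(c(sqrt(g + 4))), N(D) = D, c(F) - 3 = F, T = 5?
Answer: -3/820 ≈ -0.0036585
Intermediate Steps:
c(F) = 3 + F
v(g, h) = g/(3 + sqrt(4 + g)) (v(g, h) = g/(3 + sqrt(g + 4)) = g/(3 + sqrt(4 + g)))
j(x, n) = -100/3 + 8*n*(2 + 2*x) (j(x, n) = -40 + 8*(5/(3 + sqrt(4 + 5)) + n*((2 + x) + x)) = -40 + 8*(5/(3 + sqrt(9)) + n*(2 + 2*x)) = -40 + 8*(5/(3 + 3) + n*(2 + 2*x)) = -40 + 8*(5/6 + n*(2 + 2*x)) = -40 + (20/3 + 8*n*(2 + 2*x)) = -100/3 + 8*n*(2 + 2*x))
1/j(2, -5) = 1/(-100/3 + 16*(-5) + 16*(-5)*2) = 1/(-100/3 - 80 - 160) = 1/(-820/3) = -3/820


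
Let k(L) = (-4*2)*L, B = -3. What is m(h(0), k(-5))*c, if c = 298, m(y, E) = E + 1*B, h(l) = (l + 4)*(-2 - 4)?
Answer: 11026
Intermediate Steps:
k(L) = -8*L
h(l) = -24 - 6*l (h(l) = (4 + l)*(-6) = -24 - 6*l)
m(y, E) = -3 + E (m(y, E) = E + 1*(-3) = E - 3 = -3 + E)
m(h(0), k(-5))*c = (-3 - 8*(-5))*298 = (-3 + 40)*298 = 37*298 = 11026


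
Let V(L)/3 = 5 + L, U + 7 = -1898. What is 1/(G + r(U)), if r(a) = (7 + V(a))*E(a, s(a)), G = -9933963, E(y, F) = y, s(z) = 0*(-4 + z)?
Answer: 1/911202 ≈ 1.0975e-6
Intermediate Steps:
U = -1905 (U = -7 - 1898 = -1905)
s(z) = 0
V(L) = 15 + 3*L (V(L) = 3*(5 + L) = 15 + 3*L)
r(a) = a*(22 + 3*a) (r(a) = (7 + (15 + 3*a))*a = (22 + 3*a)*a = a*(22 + 3*a))
1/(G + r(U)) = 1/(-9933963 - 1905*(22 + 3*(-1905))) = 1/(-9933963 - 1905*(22 - 5715)) = 1/(-9933963 - 1905*(-5693)) = 1/(-9933963 + 10845165) = 1/911202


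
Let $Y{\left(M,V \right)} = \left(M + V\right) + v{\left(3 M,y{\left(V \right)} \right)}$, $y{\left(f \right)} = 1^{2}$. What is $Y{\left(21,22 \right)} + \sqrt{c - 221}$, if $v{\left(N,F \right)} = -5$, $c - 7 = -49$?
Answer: $38 + i \sqrt{263} \approx 38.0 + 16.217 i$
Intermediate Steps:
$c = -42$ ($c = 7 - 49 = -42$)
$y{\left(f \right)} = 1$
$Y{\left(M,V \right)} = -5 + M + V$ ($Y{\left(M,V \right)} = \left(M + V\right) - 5 = -5 + M + V$)
$Y{\left(21,22 \right)} + \sqrt{c - 221} = \left(-5 + 21 + 22\right) + \sqrt{-42 - 221} = 38 + \sqrt{-263} = 38 + i \sqrt{263}$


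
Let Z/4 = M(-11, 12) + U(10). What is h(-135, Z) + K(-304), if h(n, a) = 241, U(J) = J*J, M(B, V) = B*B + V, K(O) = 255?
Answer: 496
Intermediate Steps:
M(B, V) = V + B**2 (M(B, V) = B**2 + V = V + B**2)
U(J) = J**2
Z = 932 (Z = 4*((12 + (-11)**2) + 10**2) = 4*((12 + 121) + 100) = 4*(133 + 100) = 4*233 = 932)
h(-135, Z) + K(-304) = 241 + 255 = 496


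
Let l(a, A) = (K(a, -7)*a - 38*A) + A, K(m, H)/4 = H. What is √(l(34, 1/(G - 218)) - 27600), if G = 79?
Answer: I*√551648049/139 ≈ 168.97*I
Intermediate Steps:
K(m, H) = 4*H
l(a, A) = -37*A - 28*a (l(a, A) = ((4*(-7))*a - 38*A) + A = (-28*a - 38*A) + A = (-38*A - 28*a) + A = -37*A - 28*a)
√(l(34, 1/(G - 218)) - 27600) = √((-37/(79 - 218) - 28*34) - 27600) = √((-37/(-139) - 952) - 27600) = √((-37*(-1/139) - 952) - 27600) = √((37/139 - 952) - 27600) = √(-132291/139 - 27600) = √(-3968691/139) = I*√551648049/139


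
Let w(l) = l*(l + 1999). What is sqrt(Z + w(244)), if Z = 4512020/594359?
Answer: 2*sqrt(48335122016724858)/594359 ≈ 739.80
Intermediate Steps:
w(l) = l*(1999 + l)
Z = 4512020/594359 (Z = 4512020*(1/594359) = 4512020/594359 ≈ 7.5914)
sqrt(Z + w(244)) = sqrt(4512020/594359 + 244*(1999 + 244)) = sqrt(4512020/594359 + 244*2243) = sqrt(4512020/594359 + 547292) = sqrt(325292437848/594359) = 2*sqrt(48335122016724858)/594359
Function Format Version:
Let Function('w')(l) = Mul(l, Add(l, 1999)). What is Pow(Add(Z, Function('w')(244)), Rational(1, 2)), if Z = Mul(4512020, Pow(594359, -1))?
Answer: Mul(Rational(2, 594359), Pow(48335122016724858, Rational(1, 2))) ≈ 739.80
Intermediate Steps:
Function('w')(l) = Mul(l, Add(1999, l))
Z = Rational(4512020, 594359) (Z = Mul(4512020, Rational(1, 594359)) = Rational(4512020, 594359) ≈ 7.5914)
Pow(Add(Z, Function('w')(244)), Rational(1, 2)) = Pow(Add(Rational(4512020, 594359), Mul(244, Add(1999, 244))), Rational(1, 2)) = Pow(Add(Rational(4512020, 594359), Mul(244, 2243)), Rational(1, 2)) = Pow(Add(Rational(4512020, 594359), 547292), Rational(1, 2)) = Pow(Rational(325292437848, 594359), Rational(1, 2)) = Mul(Rational(2, 594359), Pow(48335122016724858, Rational(1, 2)))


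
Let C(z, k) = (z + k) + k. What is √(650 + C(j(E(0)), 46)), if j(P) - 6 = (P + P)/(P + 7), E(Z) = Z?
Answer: 2*√187 ≈ 27.350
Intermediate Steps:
j(P) = 6 + 2*P/(7 + P) (j(P) = 6 + (P + P)/(P + 7) = 6 + (2*P)/(7 + P) = 6 + 2*P/(7 + P))
C(z, k) = z + 2*k (C(z, k) = (k + z) + k = z + 2*k)
√(650 + C(j(E(0)), 46)) = √(650 + (2*(21 + 4*0)/(7 + 0) + 2*46)) = √(650 + (2*(21 + 0)/7 + 92)) = √(650 + (2*(⅐)*21 + 92)) = √(650 + (6 + 92)) = √(650 + 98) = √748 = 2*√187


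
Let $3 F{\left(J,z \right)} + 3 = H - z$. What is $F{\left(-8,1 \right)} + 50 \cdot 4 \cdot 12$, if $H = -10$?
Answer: $\frac{7186}{3} \approx 2395.3$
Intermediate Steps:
$F{\left(J,z \right)} = - \frac{13}{3} - \frac{z}{3}$ ($F{\left(J,z \right)} = -1 + \frac{-10 - z}{3} = -1 - \left(\frac{10}{3} + \frac{z}{3}\right) = - \frac{13}{3} - \frac{z}{3}$)
$F{\left(-8,1 \right)} + 50 \cdot 4 \cdot 12 = \left(- \frac{13}{3} - \frac{1}{3}\right) + 50 \cdot 4 \cdot 12 = \left(- \frac{13}{3} - \frac{1}{3}\right) + 200 \cdot 12 = - \frac{14}{3} + 2400 = \frac{7186}{3}$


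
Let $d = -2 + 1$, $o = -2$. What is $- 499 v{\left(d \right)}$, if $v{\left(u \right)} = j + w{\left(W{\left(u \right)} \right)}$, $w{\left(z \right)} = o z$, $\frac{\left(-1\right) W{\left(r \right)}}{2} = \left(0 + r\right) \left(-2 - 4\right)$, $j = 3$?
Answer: $-13473$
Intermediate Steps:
$W{\left(r \right)} = 12 r$ ($W{\left(r \right)} = - 2 \left(0 + r\right) \left(-2 - 4\right) = - 2 r \left(-6\right) = - 2 \left(- 6 r\right) = 12 r$)
$d = -1$
$w{\left(z \right)} = - 2 z$
$v{\left(u \right)} = 3 - 24 u$ ($v{\left(u \right)} = 3 - 2 \cdot 12 u = 3 - 24 u$)
$- 499 v{\left(d \right)} = - 499 \left(3 - -24\right) = - 499 \left(3 + 24\right) = \left(-499\right) 27 = -13473$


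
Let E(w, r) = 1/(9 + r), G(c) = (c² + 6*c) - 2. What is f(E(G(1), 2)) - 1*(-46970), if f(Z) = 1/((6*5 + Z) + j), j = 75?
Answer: 54297331/1156 ≈ 46970.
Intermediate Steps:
G(c) = -2 + c² + 6*c
f(Z) = 1/(105 + Z) (f(Z) = 1/((6*5 + Z) + 75) = 1/((30 + Z) + 75) = 1/(105 + Z))
f(E(G(1), 2)) - 1*(-46970) = 1/(105 + 1/(9 + 2)) - 1*(-46970) = 1/(105 + 1/11) + 46970 = 1/(1156/11) + 46970 = 11/1156 + 46970 = 54297331/1156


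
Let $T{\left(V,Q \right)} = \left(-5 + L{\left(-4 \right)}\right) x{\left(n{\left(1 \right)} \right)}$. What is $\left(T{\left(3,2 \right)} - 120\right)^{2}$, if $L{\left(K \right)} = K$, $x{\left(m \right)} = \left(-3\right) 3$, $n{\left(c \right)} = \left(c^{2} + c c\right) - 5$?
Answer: $1521$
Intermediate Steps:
$n{\left(c \right)} = -5 + 2 c^{2}$ ($n{\left(c \right)} = \left(c^{2} + c^{2}\right) - 5 = 2 c^{2} - 5 = -5 + 2 c^{2}$)
$x{\left(m \right)} = -9$
$T{\left(V,Q \right)} = 81$ ($T{\left(V,Q \right)} = \left(-5 - 4\right) \left(-9\right) = \left(-9\right) \left(-9\right) = 81$)
$\left(T{\left(3,2 \right)} - 120\right)^{2} = \left(81 - 120\right)^{2} = \left(-39\right)^{2} = 1521$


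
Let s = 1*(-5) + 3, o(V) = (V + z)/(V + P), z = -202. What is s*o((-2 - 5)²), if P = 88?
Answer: 306/137 ≈ 2.2336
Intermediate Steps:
o(V) = (-202 + V)/(88 + V) (o(V) = (V - 202)/(V + 88) = (-202 + V)/(88 + V))
s = -2 (s = -5 + 3 = -2)
s*o((-2 - 5)²) = -2*(-202 + (-2 - 5)²)/(88 + (-2 - 5)²) = -2*(-202 + (-7)²)/(88 + (-7)²) = -2*(-202 + 49)/(88 + 49) = -2*(-153)/137 = -2*(-153/137) = 306/137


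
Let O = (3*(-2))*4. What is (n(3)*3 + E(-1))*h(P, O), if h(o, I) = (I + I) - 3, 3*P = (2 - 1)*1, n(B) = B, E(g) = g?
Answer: -408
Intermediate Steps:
O = -24 (O = -6*4 = -24)
P = 1/3 (P = ((2 - 1)*1)/3 = (1*1)/3 = (1/3)*1 = 1/3 ≈ 0.33333)
h(o, I) = -3 + 2*I (h(o, I) = 2*I - 3 = -3 + 2*I)
(n(3)*3 + E(-1))*h(P, O) = (3*3 - 1)*(-3 + 2*(-24)) = (9 - 1)*(-3 - 48) = 8*(-51) = -408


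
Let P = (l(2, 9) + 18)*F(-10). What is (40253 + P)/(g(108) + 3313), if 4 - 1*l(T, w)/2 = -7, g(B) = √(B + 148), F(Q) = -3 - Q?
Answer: 40533/3329 ≈ 12.176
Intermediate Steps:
g(B) = √(148 + B)
l(T, w) = 22 (l(T, w) = 8 - 2*(-7) = 8 + 14 = 22)
P = 280 (P = (22 + 18)*(-3 - 1*(-10)) = 40*(-3 + 10) = 40*7 = 280)
(40253 + P)/(g(108) + 3313) = (40253 + 280)/(√(148 + 108) + 3313) = 40533/(√256 + 3313) = 40533/(16 + 3313) = 40533/3329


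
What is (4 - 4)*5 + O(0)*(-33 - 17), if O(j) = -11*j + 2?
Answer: -100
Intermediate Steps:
O(j) = 2 - 11*j
(4 - 4)*5 + O(0)*(-33 - 17) = (4 - 4)*5 + (2 - 11*0)*(-33 - 17) = 0*5 + (2 + 0)*(-50) = 0 + 2*(-50) = 0 - 100 = -100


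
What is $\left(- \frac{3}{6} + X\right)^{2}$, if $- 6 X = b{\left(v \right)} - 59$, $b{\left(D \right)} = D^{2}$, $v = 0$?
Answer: $\frac{784}{9} \approx 87.111$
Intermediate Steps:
$X = \frac{59}{6}$ ($X = - \frac{0^{2} - 59}{6} = - \frac{0 - 59}{6} = \left(- \frac{1}{6}\right) \left(-59\right) = \frac{59}{6} \approx 9.8333$)
$\left(- \frac{3}{6} + X\right)^{2} = \left(- \frac{3}{6} + \frac{59}{6}\right)^{2} = \left(\left(-3\right) \frac{1}{6} + \frac{59}{6}\right)^{2} = \left(- \frac{1}{2} + \frac{59}{6}\right)^{2} = \left(\frac{28}{3}\right)^{2} = \frac{784}{9}$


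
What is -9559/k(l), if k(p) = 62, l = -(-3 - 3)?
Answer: -9559/62 ≈ -154.18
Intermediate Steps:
l = 6 (l = -1*(-6) = 6)
-9559/k(l) = -9559/62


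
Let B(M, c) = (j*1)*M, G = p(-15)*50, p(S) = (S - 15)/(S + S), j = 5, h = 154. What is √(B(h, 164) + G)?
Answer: 2*√205 ≈ 28.636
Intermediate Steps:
p(S) = (-15 + S)/(2*S) (p(S) = (-15 + S)/((2*S)) = (-15 + S)*(1/(2*S)) = (-15 + S)/(2*S))
G = 50 (G = ((½)*(-15 - 15)/(-15))*50 = ((½)*(-1/15)*(-30))*50 = 1*50 = 50)
B(M, c) = 5*M (B(M, c) = (5*1)*M = 5*M)
√(B(h, 164) + G) = √(5*154 + 50) = √(770 + 50) = √820 = 2*√205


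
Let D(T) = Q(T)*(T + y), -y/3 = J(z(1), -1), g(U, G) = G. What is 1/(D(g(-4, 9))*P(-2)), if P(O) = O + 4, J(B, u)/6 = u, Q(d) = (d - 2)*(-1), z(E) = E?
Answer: -1/378 ≈ -0.0026455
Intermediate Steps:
Q(d) = 2 - d (Q(d) = (-2 + d)*(-1) = 2 - d)
J(B, u) = 6*u
y = 18 (y = -18*(-1) = -3*(-6) = 18)
P(O) = 4 + O
D(T) = (2 - T)*(18 + T) (D(T) = (2 - T)*(T + 18) = (2 - T)*(18 + T))
1/(D(g(-4, 9))*P(-2)) = 1/((-(-2 + 9)*(18 + 9))*(4 - 2)) = 1/(-1*7*27*2) = 1/(-189*2) = 1/(-378) = -1/378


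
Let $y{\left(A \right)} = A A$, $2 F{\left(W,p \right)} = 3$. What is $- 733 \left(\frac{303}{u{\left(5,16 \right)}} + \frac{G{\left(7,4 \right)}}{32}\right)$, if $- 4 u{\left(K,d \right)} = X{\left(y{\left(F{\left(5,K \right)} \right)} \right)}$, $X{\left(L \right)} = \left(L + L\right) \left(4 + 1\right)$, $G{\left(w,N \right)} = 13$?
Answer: $\frac{18809513}{480} \approx 39187.0$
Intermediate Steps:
$F{\left(W,p \right)} = \frac{3}{2}$ ($F{\left(W,p \right)} = \frac{1}{2} \cdot 3 = \frac{3}{2}$)
$y{\left(A \right)} = A^{2}$
$X{\left(L \right)} = 10 L$ ($X{\left(L \right)} = 2 L 5 = 10 L$)
$u{\left(K,d \right)} = - \frac{45}{8}$ ($u{\left(K,d \right)} = - \frac{10 \left(\frac{3}{2}\right)^{2}}{4} = - \frac{10 \cdot \frac{9}{4}}{4} = \left(- \frac{1}{4}\right) \frac{45}{2} = - \frac{45}{8}$)
$- 733 \left(\frac{303}{u{\left(5,16 \right)}} + \frac{G{\left(7,4 \right)}}{32}\right) = - 733 \left(\frac{303}{- \frac{45}{8}} + \frac{13}{32}\right) = - 733 \left(303 \left(- \frac{8}{45}\right) + 13 \cdot \frac{1}{32}\right) = - 733 \left(- \frac{808}{15} + \frac{13}{32}\right) = \left(-733\right) \left(- \frac{25661}{480}\right) = \frac{18809513}{480}$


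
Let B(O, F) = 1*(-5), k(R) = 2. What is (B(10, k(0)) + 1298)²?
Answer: 1671849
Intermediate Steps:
B(O, F) = -5
(B(10, k(0)) + 1298)² = (-5 + 1298)² = 1293² = 1671849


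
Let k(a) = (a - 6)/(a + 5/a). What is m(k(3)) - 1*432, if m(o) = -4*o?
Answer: -3006/7 ≈ -429.43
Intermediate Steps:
k(a) = (-6 + a)/(a + 5/a)
m(k(3)) - 1*432 = -12*(-6 + 3)/(5 + 3²) - 1*432 = -12*(-3)/(5 + 9) - 432 = -12*(-3)/14 - 432 = -4*(-9/14) - 432 = 18/7 - 432 = -3006/7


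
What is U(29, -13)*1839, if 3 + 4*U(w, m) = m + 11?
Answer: -9195/4 ≈ -2298.8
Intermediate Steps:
U(w, m) = 2 + m/4 (U(w, m) = -3/4 + (m + 11)/4 = -3/4 + (11 + m)/4 = -3/4 + (11/4 + m/4) = 2 + m/4)
U(29, -13)*1839 = (2 + (1/4)*(-13))*1839 = (2 - 13/4)*1839 = -5/4*1839 = -9195/4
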